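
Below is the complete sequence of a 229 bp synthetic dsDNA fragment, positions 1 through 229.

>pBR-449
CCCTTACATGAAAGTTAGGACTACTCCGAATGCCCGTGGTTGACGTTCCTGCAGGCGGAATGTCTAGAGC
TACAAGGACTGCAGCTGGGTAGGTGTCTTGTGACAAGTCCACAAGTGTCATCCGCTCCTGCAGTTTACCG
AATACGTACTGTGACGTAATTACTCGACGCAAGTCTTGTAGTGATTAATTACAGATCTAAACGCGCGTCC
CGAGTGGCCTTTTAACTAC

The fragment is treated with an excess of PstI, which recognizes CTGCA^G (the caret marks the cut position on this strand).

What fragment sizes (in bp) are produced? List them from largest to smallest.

97, 53, 49, 30 bp

PstI sites (CTGCAG) start at positions 49, 79, 128.
PstI cuts after base 5 of each site (before the last base), so after positions 53, 83, 132.
Linear molecule, 3 cuts → 4 fragments:
  1–53 → 53 bp
  54–83 → 30 bp
  84–132 → 49 bp
  133–229 → 97 bp
Sorted largest to smallest: 97, 53, 49, 30 bp.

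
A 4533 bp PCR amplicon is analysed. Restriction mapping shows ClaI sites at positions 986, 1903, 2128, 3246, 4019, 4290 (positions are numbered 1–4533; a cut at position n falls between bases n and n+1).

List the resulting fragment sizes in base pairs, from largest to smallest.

1118, 986, 917, 773, 271, 243, 225 bp

Linear molecule, 6 cuts → 7 fragments:
  986 − 0 = 986 bp
  1903 − 986 = 917 bp
  2128 − 1903 = 225 bp
  3246 − 2128 = 1118 bp
  4019 − 3246 = 773 bp
  4290 − 4019 = 271 bp
  4533 − 4290 = 243 bp
Sorted largest to smallest: 1118, 986, 917, 773, 271, 243, 225 bp.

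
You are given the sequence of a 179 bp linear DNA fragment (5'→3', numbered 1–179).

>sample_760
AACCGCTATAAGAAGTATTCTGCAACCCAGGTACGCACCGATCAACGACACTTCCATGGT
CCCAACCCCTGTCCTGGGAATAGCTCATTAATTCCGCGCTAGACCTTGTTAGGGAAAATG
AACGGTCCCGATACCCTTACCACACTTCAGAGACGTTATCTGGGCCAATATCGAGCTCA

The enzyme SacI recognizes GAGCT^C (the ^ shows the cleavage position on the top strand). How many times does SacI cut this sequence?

1

GAGCTC occurs starting at position 173.
SacI cuts at 1 site.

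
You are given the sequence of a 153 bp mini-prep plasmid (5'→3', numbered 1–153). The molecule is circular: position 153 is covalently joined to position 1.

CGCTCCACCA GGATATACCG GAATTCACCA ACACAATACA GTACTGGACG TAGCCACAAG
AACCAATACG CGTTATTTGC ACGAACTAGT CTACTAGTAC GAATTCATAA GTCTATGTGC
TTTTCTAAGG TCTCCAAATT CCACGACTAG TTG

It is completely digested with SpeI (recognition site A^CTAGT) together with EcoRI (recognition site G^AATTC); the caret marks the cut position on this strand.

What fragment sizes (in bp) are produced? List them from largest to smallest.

SpeI sites (ACTAGT) start at positions 85, 93, 146.
SpeI cuts after the first base of each site, so after positions 85, 93, 146.
EcoRI sites (GAATTC) start at positions 21, 101.
EcoRI cuts after the first base of each site, so after positions 21, 101.
Combined cut positions: 21, 85, 93, 101, 146.
Circular molecule, 5 cuts → 5 fragments:
  22–85 → 64 bp
  86–93 → 8 bp
  94–101 → 8 bp
  102–146 → 45 bp
  147–153 then 1–21 → 7 + 21 = 28 bp
Sorted largest to smallest: 64, 45, 28, 8, 8 bp.

64, 45, 28, 8, 8 bp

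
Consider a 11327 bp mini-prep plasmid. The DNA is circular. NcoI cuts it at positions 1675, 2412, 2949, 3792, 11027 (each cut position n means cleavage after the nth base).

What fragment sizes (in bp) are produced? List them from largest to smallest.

7235, 1975, 843, 737, 537 bp

Circular molecule, 5 cuts → 5 fragments:
  2412 − 1675 = 737 bp
  2949 − 2412 = 537 bp
  3792 − 2949 = 843 bp
  11027 − 3792 = 7235 bp
  wrap: 11327 − 11027 + 1675 = 1975 bp
Sorted largest to smallest: 7235, 1975, 843, 737, 537 bp.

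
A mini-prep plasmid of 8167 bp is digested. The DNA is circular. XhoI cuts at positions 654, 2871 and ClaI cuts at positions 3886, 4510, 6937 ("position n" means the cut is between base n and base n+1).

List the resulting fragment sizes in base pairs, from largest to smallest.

2427, 2217, 1884, 1015, 624 bp

Combined cut positions (sorted): 654, 2871, 3886, 4510, 6937.
Circular molecule, 5 cuts → 5 fragments:
  2871 − 654 = 2217 bp
  3886 − 2871 = 1015 bp
  4510 − 3886 = 624 bp
  6937 − 4510 = 2427 bp
  wrap: 8167 − 6937 + 654 = 1884 bp
Sorted largest to smallest: 2427, 2217, 1884, 1015, 624 bp.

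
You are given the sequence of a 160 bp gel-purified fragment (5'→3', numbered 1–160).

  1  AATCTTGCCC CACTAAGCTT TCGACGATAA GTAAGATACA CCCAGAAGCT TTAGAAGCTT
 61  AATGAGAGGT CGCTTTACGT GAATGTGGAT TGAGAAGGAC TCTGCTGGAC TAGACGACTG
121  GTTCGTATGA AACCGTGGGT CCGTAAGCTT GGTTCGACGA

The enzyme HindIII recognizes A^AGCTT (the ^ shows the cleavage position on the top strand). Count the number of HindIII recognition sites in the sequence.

4

AAGCTT occurs starting at positions 15, 46, 55, 145.
HindIII cuts at 4 sites.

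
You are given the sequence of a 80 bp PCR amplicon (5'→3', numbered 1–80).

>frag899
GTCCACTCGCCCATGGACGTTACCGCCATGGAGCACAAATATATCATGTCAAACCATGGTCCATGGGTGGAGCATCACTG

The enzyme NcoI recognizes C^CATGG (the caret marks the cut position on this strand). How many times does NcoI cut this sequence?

CCATGG occurs starting at positions 11, 26, 54, 61.
NcoI cuts at 4 sites.

4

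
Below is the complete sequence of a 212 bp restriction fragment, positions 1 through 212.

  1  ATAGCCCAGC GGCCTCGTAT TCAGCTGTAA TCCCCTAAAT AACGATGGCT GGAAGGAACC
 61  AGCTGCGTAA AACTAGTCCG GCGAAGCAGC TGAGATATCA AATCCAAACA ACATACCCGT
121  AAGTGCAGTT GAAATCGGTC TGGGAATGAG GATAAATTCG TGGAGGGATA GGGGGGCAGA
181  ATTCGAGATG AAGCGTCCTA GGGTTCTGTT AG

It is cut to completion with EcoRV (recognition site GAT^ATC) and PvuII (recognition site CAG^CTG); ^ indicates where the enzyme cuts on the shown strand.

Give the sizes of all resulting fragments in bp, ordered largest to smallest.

The EcoRV site (GATATC) starts at position 94.
EcoRV cuts after base 3 of each site, so after position 96.
PvuII sites (CAGCTG) start at positions 22, 60, 87.
PvuII cuts after base 3 of each site, so after positions 24, 62, 89.
Combined cut positions: 24, 62, 89, 96.
Linear molecule, 4 cuts → 5 fragments:
  1–24 → 24 bp
  25–62 → 38 bp
  63–89 → 27 bp
  90–96 → 7 bp
  97–212 → 116 bp
Sorted largest to smallest: 116, 38, 27, 24, 7 bp.

116, 38, 27, 24, 7 bp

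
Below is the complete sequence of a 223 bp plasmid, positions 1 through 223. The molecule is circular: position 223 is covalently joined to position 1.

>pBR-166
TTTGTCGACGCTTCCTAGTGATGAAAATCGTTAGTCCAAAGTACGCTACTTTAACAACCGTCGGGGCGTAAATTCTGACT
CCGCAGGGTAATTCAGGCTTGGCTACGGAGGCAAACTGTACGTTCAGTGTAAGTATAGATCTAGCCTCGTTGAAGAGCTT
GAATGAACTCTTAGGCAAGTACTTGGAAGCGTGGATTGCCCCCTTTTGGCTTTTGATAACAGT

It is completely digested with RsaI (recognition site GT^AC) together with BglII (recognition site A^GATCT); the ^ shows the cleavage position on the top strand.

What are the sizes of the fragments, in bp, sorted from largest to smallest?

85, 77, 43, 18 bp

RsaI sites (GTAC) start at positions 41, 118, 179.
RsaI cuts after base 2 of each site, so after positions 42, 119, 180.
The BglII site (AGATCT) starts at position 137.
BglII cuts after the first base of each site, so after position 137.
Combined cut positions: 42, 119, 137, 180.
Circular molecule, 4 cuts → 4 fragments:
  43–119 → 77 bp
  120–137 → 18 bp
  138–180 → 43 bp
  181–223 then 1–42 → 43 + 42 = 85 bp
Sorted largest to smallest: 85, 77, 43, 18 bp.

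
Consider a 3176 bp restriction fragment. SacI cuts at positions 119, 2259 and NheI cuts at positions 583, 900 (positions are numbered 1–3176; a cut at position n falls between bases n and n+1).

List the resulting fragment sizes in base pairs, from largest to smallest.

Combined cut positions (sorted): 119, 583, 900, 2259.
Linear molecule, 4 cuts → 5 fragments:
  119 − 0 = 119 bp
  583 − 119 = 464 bp
  900 − 583 = 317 bp
  2259 − 900 = 1359 bp
  3176 − 2259 = 917 bp
Sorted largest to smallest: 1359, 917, 464, 317, 119 bp.

1359, 917, 464, 317, 119 bp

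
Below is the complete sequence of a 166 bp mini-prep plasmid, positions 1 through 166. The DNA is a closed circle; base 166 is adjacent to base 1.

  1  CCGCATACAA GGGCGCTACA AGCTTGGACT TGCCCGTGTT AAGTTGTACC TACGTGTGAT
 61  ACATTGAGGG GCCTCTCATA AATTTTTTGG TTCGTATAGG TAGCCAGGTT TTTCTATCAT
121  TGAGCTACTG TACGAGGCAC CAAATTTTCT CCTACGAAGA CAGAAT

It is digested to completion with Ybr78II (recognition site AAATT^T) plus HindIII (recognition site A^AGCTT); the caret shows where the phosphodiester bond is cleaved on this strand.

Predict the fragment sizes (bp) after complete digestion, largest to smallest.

Ybr78II sites (AAATTT) start at positions 80, 142.
Ybr78II cuts after base 5 of each site (before the last base), so after positions 84, 146.
The HindIII site (AAGCTT) starts at position 20.
HindIII cuts after the first base of each site, so after position 20.
Combined cut positions: 20, 84, 146.
Circular molecule, 3 cuts → 3 fragments:
  21–84 → 64 bp
  85–146 → 62 bp
  147–166 then 1–20 → 20 + 20 = 40 bp
Sorted largest to smallest: 64, 62, 40 bp.

64, 62, 40 bp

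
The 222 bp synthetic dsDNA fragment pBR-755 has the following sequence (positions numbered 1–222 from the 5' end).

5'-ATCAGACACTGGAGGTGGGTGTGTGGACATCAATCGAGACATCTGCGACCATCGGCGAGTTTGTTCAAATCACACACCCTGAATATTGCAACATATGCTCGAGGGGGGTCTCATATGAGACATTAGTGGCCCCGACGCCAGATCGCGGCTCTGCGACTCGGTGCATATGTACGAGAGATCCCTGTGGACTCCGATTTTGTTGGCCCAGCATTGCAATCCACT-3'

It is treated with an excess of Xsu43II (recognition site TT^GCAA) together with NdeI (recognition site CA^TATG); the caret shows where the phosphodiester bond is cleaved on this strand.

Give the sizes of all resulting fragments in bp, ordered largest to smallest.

87, 52, 47, 20, 10, 6 bp

Xsu43II sites (TTGCAA) start at positions 86, 211.
Xsu43II cuts after base 2 of each site, so after positions 87, 212.
NdeI sites (CATATG) start at positions 92, 112, 164.
NdeI cuts after base 2 of each site, so after positions 93, 113, 165.
Combined cut positions: 87, 93, 113, 165, 212.
Linear molecule, 5 cuts → 6 fragments:
  1–87 → 87 bp
  88–93 → 6 bp
  94–113 → 20 bp
  114–165 → 52 bp
  166–212 → 47 bp
  213–222 → 10 bp
Sorted largest to smallest: 87, 52, 47, 20, 10, 6 bp.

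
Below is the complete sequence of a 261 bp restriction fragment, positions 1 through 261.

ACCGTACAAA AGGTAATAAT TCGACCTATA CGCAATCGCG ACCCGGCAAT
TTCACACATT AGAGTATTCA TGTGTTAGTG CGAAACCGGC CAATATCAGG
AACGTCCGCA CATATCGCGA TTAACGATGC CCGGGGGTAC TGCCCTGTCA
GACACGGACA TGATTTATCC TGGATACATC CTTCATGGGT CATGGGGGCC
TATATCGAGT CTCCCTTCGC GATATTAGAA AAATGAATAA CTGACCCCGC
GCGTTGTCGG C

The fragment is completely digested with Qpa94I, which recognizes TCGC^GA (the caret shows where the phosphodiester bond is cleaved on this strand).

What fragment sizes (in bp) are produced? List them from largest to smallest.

Qpa94I sites (TCGCGA) start at positions 36, 115, 217.
Qpa94I cuts after base 4 of each site, so after positions 39, 118, 220.
Linear molecule, 3 cuts → 4 fragments:
  1–39 → 39 bp
  40–118 → 79 bp
  119–220 → 102 bp
  221–261 → 41 bp
Sorted largest to smallest: 102, 79, 41, 39 bp.

102, 79, 41, 39 bp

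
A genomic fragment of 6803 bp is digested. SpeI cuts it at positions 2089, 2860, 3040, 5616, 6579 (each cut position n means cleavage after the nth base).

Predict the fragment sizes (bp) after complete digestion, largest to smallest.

Linear molecule, 5 cuts → 6 fragments:
  2089 − 0 = 2089 bp
  2860 − 2089 = 771 bp
  3040 − 2860 = 180 bp
  5616 − 3040 = 2576 bp
  6579 − 5616 = 963 bp
  6803 − 6579 = 224 bp
Sorted largest to smallest: 2576, 2089, 963, 771, 224, 180 bp.

2576, 2089, 963, 771, 224, 180 bp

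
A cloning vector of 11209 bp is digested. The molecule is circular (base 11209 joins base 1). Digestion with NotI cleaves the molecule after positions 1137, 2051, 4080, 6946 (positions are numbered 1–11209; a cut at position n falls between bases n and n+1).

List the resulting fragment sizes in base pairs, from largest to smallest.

Circular molecule, 4 cuts → 4 fragments:
  2051 − 1137 = 914 bp
  4080 − 2051 = 2029 bp
  6946 − 4080 = 2866 bp
  wrap: 11209 − 6946 + 1137 = 5400 bp
Sorted largest to smallest: 5400, 2866, 2029, 914 bp.

5400, 2866, 2029, 914 bp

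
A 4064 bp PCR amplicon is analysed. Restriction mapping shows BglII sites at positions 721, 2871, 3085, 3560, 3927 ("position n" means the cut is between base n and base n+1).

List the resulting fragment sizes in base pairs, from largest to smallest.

Linear molecule, 5 cuts → 6 fragments:
  721 − 0 = 721 bp
  2871 − 721 = 2150 bp
  3085 − 2871 = 214 bp
  3560 − 3085 = 475 bp
  3927 − 3560 = 367 bp
  4064 − 3927 = 137 bp
Sorted largest to smallest: 2150, 721, 475, 367, 214, 137 bp.

2150, 721, 475, 367, 214, 137 bp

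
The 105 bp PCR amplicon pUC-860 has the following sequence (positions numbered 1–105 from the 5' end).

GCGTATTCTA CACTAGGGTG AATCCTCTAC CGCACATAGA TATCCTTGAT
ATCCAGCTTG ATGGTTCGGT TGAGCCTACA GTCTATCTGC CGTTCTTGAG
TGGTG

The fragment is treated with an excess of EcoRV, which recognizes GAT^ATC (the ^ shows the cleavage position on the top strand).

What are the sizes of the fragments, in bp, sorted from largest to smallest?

EcoRV sites (GATATC) start at positions 39, 48.
EcoRV cuts after base 3 of each site, so after positions 41, 50.
Linear molecule, 2 cuts → 3 fragments:
  1–41 → 41 bp
  42–50 → 9 bp
  51–105 → 55 bp
Sorted largest to smallest: 55, 41, 9 bp.

55, 41, 9 bp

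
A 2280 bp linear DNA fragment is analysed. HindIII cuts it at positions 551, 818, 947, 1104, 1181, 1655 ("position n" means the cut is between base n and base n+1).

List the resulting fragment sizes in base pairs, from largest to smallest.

Linear molecule, 6 cuts → 7 fragments:
  551 − 0 = 551 bp
  818 − 551 = 267 bp
  947 − 818 = 129 bp
  1104 − 947 = 157 bp
  1181 − 1104 = 77 bp
  1655 − 1181 = 474 bp
  2280 − 1655 = 625 bp
Sorted largest to smallest: 625, 551, 474, 267, 157, 129, 77 bp.

625, 551, 474, 267, 157, 129, 77 bp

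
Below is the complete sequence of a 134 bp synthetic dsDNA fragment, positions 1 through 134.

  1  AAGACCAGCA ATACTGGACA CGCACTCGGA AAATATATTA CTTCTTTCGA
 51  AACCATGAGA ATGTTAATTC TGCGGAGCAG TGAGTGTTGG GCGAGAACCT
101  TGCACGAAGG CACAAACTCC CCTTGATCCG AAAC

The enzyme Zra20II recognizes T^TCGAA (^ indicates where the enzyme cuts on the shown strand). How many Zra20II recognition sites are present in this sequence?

TTCGAA occurs starting at position 46.
Zra20II cuts at 1 site.

1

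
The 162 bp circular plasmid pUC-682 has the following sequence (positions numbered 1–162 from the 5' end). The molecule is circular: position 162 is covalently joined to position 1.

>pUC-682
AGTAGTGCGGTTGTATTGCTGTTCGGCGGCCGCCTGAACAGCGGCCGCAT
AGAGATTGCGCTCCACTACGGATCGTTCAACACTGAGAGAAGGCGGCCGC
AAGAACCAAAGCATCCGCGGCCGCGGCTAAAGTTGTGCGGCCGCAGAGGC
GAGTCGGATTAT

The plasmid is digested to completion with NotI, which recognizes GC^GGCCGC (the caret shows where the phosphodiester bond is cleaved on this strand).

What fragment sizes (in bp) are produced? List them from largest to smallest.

NotI sites (GCGGCCGC) start at positions 26, 41, 93, 117, 137.
NotI cuts after base 2 of each site, so after positions 27, 42, 94, 118, 138.
Circular molecule, 5 cuts → 5 fragments:
  28–42 → 15 bp
  43–94 → 52 bp
  95–118 → 24 bp
  119–138 → 20 bp
  139–162 then 1–27 → 24 + 27 = 51 bp
Sorted largest to smallest: 52, 51, 24, 20, 15 bp.

52, 51, 24, 20, 15 bp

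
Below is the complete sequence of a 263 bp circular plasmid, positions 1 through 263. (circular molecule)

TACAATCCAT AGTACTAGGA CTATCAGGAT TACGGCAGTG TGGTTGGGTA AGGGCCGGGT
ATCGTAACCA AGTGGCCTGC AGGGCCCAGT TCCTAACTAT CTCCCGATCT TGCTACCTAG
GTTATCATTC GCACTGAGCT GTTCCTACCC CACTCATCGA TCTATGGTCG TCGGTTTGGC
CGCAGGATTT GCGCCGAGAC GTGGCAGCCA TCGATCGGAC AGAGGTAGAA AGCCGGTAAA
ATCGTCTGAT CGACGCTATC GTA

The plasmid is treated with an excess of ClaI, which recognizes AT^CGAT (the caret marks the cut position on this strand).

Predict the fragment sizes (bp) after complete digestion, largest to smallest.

ClaI sites (ATCGAT) start at positions 156, 210.
ClaI cuts after base 2 of each site, so after positions 157, 211.
Circular molecule, 2 cuts → 2 fragments:
  158–211 → 54 bp
  212–263 then 1–157 → 52 + 157 = 209 bp
Sorted largest to smallest: 209, 54 bp.

209, 54 bp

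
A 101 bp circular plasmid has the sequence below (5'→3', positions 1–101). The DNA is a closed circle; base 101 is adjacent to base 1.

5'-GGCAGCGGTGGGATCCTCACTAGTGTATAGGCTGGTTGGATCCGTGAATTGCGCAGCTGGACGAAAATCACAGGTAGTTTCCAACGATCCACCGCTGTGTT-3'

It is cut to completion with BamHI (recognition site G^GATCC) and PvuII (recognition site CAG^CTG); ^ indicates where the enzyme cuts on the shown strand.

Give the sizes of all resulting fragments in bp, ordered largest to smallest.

56, 27, 18 bp

BamHI sites (GGATCC) start at positions 11, 38.
BamHI cuts after the first base of each site, so after positions 11, 38.
The PvuII site (CAGCTG) starts at position 54.
PvuII cuts after base 3 of each site, so after position 56.
Combined cut positions: 11, 38, 56.
Circular molecule, 3 cuts → 3 fragments:
  12–38 → 27 bp
  39–56 → 18 bp
  57–101 then 1–11 → 45 + 11 = 56 bp
Sorted largest to smallest: 56, 27, 18 bp.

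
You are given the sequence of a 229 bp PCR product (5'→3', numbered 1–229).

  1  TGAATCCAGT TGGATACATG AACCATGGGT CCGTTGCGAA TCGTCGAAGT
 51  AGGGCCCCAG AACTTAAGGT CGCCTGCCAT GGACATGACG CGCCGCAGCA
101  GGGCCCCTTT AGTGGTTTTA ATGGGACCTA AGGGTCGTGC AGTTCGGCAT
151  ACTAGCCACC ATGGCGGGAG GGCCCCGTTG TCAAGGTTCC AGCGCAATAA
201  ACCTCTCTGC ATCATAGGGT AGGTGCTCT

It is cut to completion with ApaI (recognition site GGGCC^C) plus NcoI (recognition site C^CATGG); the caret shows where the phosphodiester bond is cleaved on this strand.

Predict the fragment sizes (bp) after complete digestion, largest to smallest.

55, 54, 33, 28, 23, 21, 15 bp

ApaI sites (GGGCCC) start at positions 52, 101, 170.
ApaI cuts after base 5 of each site (before the last base), so after positions 56, 105, 174.
NcoI sites (CCATGG) start at positions 23, 77, 159.
NcoI cuts after the first base of each site, so after positions 23, 77, 159.
Combined cut positions: 23, 56, 77, 105, 159, 174.
Linear molecule, 6 cuts → 7 fragments:
  1–23 → 23 bp
  24–56 → 33 bp
  57–77 → 21 bp
  78–105 → 28 bp
  106–159 → 54 bp
  160–174 → 15 bp
  175–229 → 55 bp
Sorted largest to smallest: 55, 54, 33, 28, 23, 21, 15 bp.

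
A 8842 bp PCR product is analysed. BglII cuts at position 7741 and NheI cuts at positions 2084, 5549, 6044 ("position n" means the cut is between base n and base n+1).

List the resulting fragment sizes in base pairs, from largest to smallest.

3465, 2084, 1697, 1101, 495 bp

Combined cut positions (sorted): 2084, 5549, 6044, 7741.
Linear molecule, 4 cuts → 5 fragments:
  2084 − 0 = 2084 bp
  5549 − 2084 = 3465 bp
  6044 − 5549 = 495 bp
  7741 − 6044 = 1697 bp
  8842 − 7741 = 1101 bp
Sorted largest to smallest: 3465, 2084, 1697, 1101, 495 bp.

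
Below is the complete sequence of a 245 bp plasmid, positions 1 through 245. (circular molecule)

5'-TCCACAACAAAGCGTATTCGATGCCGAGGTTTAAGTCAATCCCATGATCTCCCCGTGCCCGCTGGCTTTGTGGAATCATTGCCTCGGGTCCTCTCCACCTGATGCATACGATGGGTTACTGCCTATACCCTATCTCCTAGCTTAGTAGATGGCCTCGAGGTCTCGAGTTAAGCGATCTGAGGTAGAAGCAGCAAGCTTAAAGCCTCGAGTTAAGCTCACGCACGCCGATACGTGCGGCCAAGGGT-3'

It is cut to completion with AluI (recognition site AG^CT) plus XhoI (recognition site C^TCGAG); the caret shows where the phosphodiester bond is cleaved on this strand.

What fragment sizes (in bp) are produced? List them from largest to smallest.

AluI sites (AGCT) start at positions 139, 194, 213.
AluI cuts after base 2 of each site, so after positions 140, 195, 214.
XhoI sites (CTCGAG) start at positions 154, 162, 204.
XhoI cuts after the first base of each site, so after positions 154, 162, 204.
Combined cut positions: 140, 154, 162, 195, 204, 214.
Circular molecule, 6 cuts → 6 fragments:
  141–154 → 14 bp
  155–162 → 8 bp
  163–195 → 33 bp
  196–204 → 9 bp
  205–214 → 10 bp
  215–245 then 1–140 → 31 + 140 = 171 bp
Sorted largest to smallest: 171, 33, 14, 10, 9, 8 bp.

171, 33, 14, 10, 9, 8 bp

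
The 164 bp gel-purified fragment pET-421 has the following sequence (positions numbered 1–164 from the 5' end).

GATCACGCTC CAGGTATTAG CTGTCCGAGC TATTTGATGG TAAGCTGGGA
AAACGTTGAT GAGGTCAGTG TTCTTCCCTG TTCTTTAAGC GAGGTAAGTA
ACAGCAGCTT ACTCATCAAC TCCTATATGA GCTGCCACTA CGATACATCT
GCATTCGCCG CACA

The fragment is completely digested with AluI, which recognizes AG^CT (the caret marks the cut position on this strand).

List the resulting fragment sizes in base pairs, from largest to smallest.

63, 33, 24, 20, 15, 9 bp

AluI sites (AGCT) start at positions 19, 28, 43, 106, 130.
AluI cuts after base 2 of each site, so after positions 20, 29, 44, 107, 131.
Linear molecule, 5 cuts → 6 fragments:
  1–20 → 20 bp
  21–29 → 9 bp
  30–44 → 15 bp
  45–107 → 63 bp
  108–131 → 24 bp
  132–164 → 33 bp
Sorted largest to smallest: 63, 33, 24, 20, 15, 9 bp.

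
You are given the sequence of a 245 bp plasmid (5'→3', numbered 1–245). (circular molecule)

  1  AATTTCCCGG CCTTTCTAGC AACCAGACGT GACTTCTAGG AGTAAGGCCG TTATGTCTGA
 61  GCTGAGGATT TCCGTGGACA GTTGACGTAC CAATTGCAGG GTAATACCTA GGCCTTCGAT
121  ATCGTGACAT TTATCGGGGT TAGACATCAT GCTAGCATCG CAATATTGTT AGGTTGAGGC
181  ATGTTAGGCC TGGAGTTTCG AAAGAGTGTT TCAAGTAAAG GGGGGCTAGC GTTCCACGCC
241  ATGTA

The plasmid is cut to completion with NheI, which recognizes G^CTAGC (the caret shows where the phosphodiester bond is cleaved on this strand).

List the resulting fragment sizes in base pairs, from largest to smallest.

171, 74 bp

NheI sites (GCTAGC) start at positions 151, 225.
NheI cuts after the first base of each site, so after positions 151, 225.
Circular molecule, 2 cuts → 2 fragments:
  152–225 → 74 bp
  226–245 then 1–151 → 20 + 151 = 171 bp
Sorted largest to smallest: 171, 74 bp.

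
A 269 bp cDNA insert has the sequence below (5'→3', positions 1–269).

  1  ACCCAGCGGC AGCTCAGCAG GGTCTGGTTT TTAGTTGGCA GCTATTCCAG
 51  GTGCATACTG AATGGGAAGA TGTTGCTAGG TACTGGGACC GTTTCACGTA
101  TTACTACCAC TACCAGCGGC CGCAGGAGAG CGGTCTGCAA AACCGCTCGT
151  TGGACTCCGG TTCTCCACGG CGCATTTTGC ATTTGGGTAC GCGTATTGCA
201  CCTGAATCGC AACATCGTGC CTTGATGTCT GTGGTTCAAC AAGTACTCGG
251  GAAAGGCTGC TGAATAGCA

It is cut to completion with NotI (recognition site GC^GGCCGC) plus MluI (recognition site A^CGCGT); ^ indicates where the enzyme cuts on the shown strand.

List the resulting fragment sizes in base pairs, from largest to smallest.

The NotI site (GCGGCCGC) starts at position 116.
NotI cuts after base 2 of each site, so after position 117.
The MluI site (ACGCGT) starts at position 189.
MluI cuts after the first base of each site, so after position 189.
Combined cut positions: 117, 189.
Linear molecule, 2 cuts → 3 fragments:
  1–117 → 117 bp
  118–189 → 72 bp
  190–269 → 80 bp
Sorted largest to smallest: 117, 80, 72 bp.

117, 80, 72 bp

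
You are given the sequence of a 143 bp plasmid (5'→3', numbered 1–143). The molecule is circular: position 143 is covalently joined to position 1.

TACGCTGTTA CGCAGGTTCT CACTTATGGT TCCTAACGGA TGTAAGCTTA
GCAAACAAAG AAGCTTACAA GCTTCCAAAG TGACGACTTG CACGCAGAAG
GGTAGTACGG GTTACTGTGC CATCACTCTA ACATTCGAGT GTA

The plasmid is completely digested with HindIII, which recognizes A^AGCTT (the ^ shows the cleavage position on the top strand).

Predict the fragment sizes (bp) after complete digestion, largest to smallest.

118, 17, 8 bp

HindIII sites (AAGCTT) start at positions 44, 61, 69.
HindIII cuts after the first base of each site, so after positions 44, 61, 69.
Circular molecule, 3 cuts → 3 fragments:
  45–61 → 17 bp
  62–69 → 8 bp
  70–143 then 1–44 → 74 + 44 = 118 bp
Sorted largest to smallest: 118, 17, 8 bp.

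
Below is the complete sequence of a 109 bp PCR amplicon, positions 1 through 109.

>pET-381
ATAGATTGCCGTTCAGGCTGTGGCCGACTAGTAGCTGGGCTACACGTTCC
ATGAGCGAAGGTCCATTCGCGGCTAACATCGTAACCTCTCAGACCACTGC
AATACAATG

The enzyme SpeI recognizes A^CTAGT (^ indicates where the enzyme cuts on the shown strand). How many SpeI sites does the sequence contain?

1

ACTAGT occurs starting at position 27.
SpeI cuts at 1 site.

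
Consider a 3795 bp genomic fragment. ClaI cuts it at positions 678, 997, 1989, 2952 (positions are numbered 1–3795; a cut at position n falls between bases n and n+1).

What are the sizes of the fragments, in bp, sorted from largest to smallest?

992, 963, 843, 678, 319 bp

Linear molecule, 4 cuts → 5 fragments:
  678 − 0 = 678 bp
  997 − 678 = 319 bp
  1989 − 997 = 992 bp
  2952 − 1989 = 963 bp
  3795 − 2952 = 843 bp
Sorted largest to smallest: 992, 963, 843, 678, 319 bp.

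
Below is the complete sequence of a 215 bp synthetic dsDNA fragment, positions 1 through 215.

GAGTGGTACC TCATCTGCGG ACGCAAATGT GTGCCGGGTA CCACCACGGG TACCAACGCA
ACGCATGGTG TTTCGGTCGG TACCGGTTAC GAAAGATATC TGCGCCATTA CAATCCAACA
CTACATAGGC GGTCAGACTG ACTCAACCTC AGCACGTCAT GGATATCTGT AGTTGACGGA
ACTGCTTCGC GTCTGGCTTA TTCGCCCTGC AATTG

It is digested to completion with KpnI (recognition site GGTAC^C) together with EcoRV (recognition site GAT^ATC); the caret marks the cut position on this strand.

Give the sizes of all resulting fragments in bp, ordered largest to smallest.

KpnI sites (GGTACC) start at positions 5, 37, 49, 79.
KpnI cuts after base 5 of each site (before the last base), so after positions 9, 41, 53, 83.
EcoRV sites (GATATC) start at positions 95, 162.
EcoRV cuts after base 3 of each site, so after positions 97, 164.
Combined cut positions: 9, 41, 53, 83, 97, 164.
Linear molecule, 6 cuts → 7 fragments:
  1–9 → 9 bp
  10–41 → 32 bp
  42–53 → 12 bp
  54–83 → 30 bp
  84–97 → 14 bp
  98–164 → 67 bp
  165–215 → 51 bp
Sorted largest to smallest: 67, 51, 32, 30, 14, 12, 9 bp.

67, 51, 32, 30, 14, 12, 9 bp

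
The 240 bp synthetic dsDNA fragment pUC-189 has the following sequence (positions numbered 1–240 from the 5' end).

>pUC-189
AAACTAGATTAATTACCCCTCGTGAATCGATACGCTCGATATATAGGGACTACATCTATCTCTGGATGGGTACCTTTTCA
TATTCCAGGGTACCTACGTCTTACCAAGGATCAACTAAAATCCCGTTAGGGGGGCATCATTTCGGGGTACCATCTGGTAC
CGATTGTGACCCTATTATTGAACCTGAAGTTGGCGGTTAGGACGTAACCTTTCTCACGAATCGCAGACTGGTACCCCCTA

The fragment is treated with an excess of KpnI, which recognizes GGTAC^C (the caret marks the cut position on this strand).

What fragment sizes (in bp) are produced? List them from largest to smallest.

KpnI sites (GGTACC) start at positions 69, 89, 146, 156, 230.
KpnI cuts after base 5 of each site (before the last base), so after positions 73, 93, 150, 160, 234.
Linear molecule, 5 cuts → 6 fragments:
  1–73 → 73 bp
  74–93 → 20 bp
  94–150 → 57 bp
  151–160 → 10 bp
  161–234 → 74 bp
  235–240 → 6 bp
Sorted largest to smallest: 74, 73, 57, 20, 10, 6 bp.

74, 73, 57, 20, 10, 6 bp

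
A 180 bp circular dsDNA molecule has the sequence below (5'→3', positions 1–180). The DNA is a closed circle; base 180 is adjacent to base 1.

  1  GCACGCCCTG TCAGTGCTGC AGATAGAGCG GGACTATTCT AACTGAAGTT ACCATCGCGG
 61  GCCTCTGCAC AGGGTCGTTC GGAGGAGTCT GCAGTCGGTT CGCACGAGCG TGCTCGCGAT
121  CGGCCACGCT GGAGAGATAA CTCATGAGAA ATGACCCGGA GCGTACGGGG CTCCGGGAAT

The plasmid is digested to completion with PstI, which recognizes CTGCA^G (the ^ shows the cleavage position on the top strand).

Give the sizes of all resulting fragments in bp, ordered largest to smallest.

108, 72 bp

PstI sites (CTGCAG) start at positions 17, 89.
PstI cuts after base 5 of each site (before the last base), so after positions 21, 93.
Circular molecule, 2 cuts → 2 fragments:
  22–93 → 72 bp
  94–180 then 1–21 → 87 + 21 = 108 bp
Sorted largest to smallest: 108, 72 bp.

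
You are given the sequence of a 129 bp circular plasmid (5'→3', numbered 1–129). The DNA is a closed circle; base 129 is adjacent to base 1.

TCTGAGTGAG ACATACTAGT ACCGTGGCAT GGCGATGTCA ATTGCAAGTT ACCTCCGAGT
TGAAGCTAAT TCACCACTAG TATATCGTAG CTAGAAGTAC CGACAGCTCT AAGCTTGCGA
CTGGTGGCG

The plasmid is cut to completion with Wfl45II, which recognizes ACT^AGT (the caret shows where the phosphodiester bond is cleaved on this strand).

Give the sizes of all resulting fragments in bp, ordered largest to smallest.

Wfl45II sites (ACTAGT) start at positions 15, 76.
Wfl45II cuts after base 3 of each site, so after positions 17, 78.
Circular molecule, 2 cuts → 2 fragments:
  18–78 → 61 bp
  79–129 then 1–17 → 51 + 17 = 68 bp
Sorted largest to smallest: 68, 61 bp.

68, 61 bp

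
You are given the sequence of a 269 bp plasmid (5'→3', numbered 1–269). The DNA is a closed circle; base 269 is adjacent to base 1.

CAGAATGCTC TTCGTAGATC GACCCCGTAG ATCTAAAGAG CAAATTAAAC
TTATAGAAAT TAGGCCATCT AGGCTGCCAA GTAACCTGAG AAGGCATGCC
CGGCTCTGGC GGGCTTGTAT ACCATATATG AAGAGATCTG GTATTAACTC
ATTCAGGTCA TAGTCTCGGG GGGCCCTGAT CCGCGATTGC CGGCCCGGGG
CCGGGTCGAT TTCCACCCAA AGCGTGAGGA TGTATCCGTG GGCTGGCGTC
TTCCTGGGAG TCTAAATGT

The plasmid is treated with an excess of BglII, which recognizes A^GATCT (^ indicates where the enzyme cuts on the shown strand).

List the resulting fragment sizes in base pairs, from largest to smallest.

BglII sites (AGATCT) start at positions 29, 134.
BglII cuts after the first base of each site, so after positions 29, 134.
Circular molecule, 2 cuts → 2 fragments:
  30–134 → 105 bp
  135–269 then 1–29 → 135 + 29 = 164 bp
Sorted largest to smallest: 164, 105 bp.

164, 105 bp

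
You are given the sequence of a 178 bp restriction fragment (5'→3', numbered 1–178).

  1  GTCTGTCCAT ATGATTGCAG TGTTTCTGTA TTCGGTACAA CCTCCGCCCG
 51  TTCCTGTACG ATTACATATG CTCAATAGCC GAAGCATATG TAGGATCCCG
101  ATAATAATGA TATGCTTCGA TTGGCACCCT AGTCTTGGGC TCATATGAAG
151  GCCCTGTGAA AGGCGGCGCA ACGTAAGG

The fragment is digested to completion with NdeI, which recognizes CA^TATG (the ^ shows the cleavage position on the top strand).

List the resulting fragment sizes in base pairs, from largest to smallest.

57, 57, 35, 20, 9 bp

NdeI sites (CATATG) start at positions 8, 65, 85, 142.
NdeI cuts after base 2 of each site, so after positions 9, 66, 86, 143.
Linear molecule, 4 cuts → 5 fragments:
  1–9 → 9 bp
  10–66 → 57 bp
  67–86 → 20 bp
  87–143 → 57 bp
  144–178 → 35 bp
Sorted largest to smallest: 57, 57, 35, 20, 9 bp.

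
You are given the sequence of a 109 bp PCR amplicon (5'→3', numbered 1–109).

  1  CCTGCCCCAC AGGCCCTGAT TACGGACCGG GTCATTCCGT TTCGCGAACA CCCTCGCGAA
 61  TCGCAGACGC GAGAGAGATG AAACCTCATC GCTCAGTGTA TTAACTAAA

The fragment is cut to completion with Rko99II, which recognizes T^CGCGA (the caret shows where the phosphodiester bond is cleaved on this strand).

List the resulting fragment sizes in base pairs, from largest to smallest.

55, 42, 12 bp

Rko99II sites (TCGCGA) start at positions 42, 54.
Rko99II cuts after the first base of each site, so after positions 42, 54.
Linear molecule, 2 cuts → 3 fragments:
  1–42 → 42 bp
  43–54 → 12 bp
  55–109 → 55 bp
Sorted largest to smallest: 55, 42, 12 bp.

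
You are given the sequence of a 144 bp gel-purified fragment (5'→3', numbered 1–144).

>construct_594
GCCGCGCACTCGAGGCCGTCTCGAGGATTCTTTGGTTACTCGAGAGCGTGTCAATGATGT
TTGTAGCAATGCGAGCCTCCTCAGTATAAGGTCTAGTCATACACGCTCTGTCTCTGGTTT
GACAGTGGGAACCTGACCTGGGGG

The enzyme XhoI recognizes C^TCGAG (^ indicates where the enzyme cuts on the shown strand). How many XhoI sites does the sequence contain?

3

CTCGAG occurs starting at positions 9, 20, 39.
XhoI cuts at 3 sites.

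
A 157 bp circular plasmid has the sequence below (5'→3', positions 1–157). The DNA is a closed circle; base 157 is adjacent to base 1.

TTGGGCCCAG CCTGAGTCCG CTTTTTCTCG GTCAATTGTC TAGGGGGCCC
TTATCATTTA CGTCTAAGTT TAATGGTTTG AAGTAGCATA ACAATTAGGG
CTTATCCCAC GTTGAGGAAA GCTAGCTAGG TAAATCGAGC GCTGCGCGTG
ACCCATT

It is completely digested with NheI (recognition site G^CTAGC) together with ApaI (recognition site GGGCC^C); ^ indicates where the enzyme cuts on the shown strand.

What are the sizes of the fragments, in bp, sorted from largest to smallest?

The NheI site (GCTAGC) starts at position 121.
NheI cuts after the first base of each site, so after position 121.
ApaI sites (GGGCCC) start at positions 3, 45.
ApaI cuts after base 5 of each site (before the last base), so after positions 7, 49.
Combined cut positions: 7, 49, 121.
Circular molecule, 3 cuts → 3 fragments:
  8–49 → 42 bp
  50–121 → 72 bp
  122–157 then 1–7 → 36 + 7 = 43 bp
Sorted largest to smallest: 72, 43, 42 bp.

72, 43, 42 bp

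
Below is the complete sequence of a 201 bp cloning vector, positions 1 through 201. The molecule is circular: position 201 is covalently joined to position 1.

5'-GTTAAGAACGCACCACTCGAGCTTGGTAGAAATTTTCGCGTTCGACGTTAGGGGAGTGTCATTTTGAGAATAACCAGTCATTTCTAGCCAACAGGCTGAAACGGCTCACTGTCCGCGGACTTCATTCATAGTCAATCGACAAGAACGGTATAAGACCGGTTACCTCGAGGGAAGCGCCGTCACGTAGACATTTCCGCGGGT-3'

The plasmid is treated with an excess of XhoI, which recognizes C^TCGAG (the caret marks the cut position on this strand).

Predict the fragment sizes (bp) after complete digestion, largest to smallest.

148, 53 bp

XhoI sites (CTCGAG) start at positions 16, 164.
XhoI cuts after the first base of each site, so after positions 16, 164.
Circular molecule, 2 cuts → 2 fragments:
  17–164 → 148 bp
  165–201 then 1–16 → 37 + 16 = 53 bp
Sorted largest to smallest: 148, 53 bp.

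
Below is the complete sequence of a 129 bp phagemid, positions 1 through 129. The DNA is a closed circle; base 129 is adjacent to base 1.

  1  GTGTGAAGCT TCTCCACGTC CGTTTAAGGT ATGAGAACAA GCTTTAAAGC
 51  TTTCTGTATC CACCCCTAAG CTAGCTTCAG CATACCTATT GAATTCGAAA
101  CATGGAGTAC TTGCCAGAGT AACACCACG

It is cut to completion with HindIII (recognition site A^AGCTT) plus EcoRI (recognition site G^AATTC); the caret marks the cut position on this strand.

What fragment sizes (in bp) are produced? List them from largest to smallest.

HindIII sites (AAGCTT) start at positions 6, 39, 47.
HindIII cuts after the first base of each site, so after positions 6, 39, 47.
The EcoRI site (GAATTC) starts at position 91.
EcoRI cuts after the first base of each site, so after position 91.
Combined cut positions: 6, 39, 47, 91.
Circular molecule, 4 cuts → 4 fragments:
  7–39 → 33 bp
  40–47 → 8 bp
  48–91 → 44 bp
  92–129 then 1–6 → 38 + 6 = 44 bp
Sorted largest to smallest: 44, 44, 33, 8 bp.

44, 44, 33, 8 bp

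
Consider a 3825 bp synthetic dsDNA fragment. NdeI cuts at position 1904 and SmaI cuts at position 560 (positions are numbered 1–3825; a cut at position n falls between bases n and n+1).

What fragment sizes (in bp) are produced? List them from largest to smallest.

Combined cut positions (sorted): 560, 1904.
Linear molecule, 2 cuts → 3 fragments:
  560 − 0 = 560 bp
  1904 − 560 = 1344 bp
  3825 − 1904 = 1921 bp
Sorted largest to smallest: 1921, 1344, 560 bp.

1921, 1344, 560 bp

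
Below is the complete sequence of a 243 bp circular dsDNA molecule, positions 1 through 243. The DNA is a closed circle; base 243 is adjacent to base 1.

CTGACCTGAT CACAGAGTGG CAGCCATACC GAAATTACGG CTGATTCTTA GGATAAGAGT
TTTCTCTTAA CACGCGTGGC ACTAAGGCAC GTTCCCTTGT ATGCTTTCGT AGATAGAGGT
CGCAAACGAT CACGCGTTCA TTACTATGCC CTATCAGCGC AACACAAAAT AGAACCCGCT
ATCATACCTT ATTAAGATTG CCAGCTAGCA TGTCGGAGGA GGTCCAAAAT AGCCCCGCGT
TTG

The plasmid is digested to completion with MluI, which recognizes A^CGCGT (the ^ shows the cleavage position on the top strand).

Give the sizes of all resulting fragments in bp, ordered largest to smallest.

MluI sites (ACGCGT) start at positions 72, 132.
MluI cuts after the first base of each site, so after positions 72, 132.
Circular molecule, 2 cuts → 2 fragments:
  73–132 → 60 bp
  133–243 then 1–72 → 111 + 72 = 183 bp
Sorted largest to smallest: 183, 60 bp.

183, 60 bp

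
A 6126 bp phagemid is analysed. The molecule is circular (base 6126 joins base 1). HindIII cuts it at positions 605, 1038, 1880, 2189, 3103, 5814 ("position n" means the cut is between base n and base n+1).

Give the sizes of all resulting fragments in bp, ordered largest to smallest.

2711, 917, 914, 842, 433, 309 bp

Circular molecule, 6 cuts → 6 fragments:
  1038 − 605 = 433 bp
  1880 − 1038 = 842 bp
  2189 − 1880 = 309 bp
  3103 − 2189 = 914 bp
  5814 − 3103 = 2711 bp
  wrap: 6126 − 5814 + 605 = 917 bp
Sorted largest to smallest: 2711, 917, 914, 842, 433, 309 bp.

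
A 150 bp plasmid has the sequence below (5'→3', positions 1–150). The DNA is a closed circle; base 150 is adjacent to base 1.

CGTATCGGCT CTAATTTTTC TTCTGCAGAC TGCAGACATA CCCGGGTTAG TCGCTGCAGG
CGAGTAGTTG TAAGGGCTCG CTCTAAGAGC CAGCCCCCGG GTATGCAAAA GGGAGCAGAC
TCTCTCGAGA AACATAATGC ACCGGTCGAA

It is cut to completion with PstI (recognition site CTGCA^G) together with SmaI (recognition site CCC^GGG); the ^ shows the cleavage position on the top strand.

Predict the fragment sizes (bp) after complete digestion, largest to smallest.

79, 40, 15, 9, 7 bp

PstI sites (CTGCAG) start at positions 23, 30, 54.
PstI cuts after base 5 of each site (before the last base), so after positions 27, 34, 58.
SmaI sites (CCCGGG) start at positions 41, 96.
SmaI cuts after base 3 of each site, so after positions 43, 98.
Combined cut positions: 27, 34, 43, 58, 98.
Circular molecule, 5 cuts → 5 fragments:
  28–34 → 7 bp
  35–43 → 9 bp
  44–58 → 15 bp
  59–98 → 40 bp
  99–150 then 1–27 → 52 + 27 = 79 bp
Sorted largest to smallest: 79, 40, 15, 9, 7 bp.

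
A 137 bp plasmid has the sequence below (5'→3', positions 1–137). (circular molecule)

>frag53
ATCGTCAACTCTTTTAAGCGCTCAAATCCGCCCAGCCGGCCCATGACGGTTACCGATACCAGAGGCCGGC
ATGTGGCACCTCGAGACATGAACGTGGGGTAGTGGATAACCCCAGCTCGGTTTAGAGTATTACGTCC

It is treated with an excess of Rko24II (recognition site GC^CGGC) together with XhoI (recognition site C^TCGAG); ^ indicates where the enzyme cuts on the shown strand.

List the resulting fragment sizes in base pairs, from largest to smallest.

93, 30, 14 bp

Rko24II sites (GCCGGC) start at positions 35, 65.
Rko24II cuts after base 2 of each site, so after positions 36, 66.
The XhoI site (CTCGAG) starts at position 80.
XhoI cuts after the first base of each site, so after position 80.
Combined cut positions: 36, 66, 80.
Circular molecule, 3 cuts → 3 fragments:
  37–66 → 30 bp
  67–80 → 14 bp
  81–137 then 1–36 → 57 + 36 = 93 bp
Sorted largest to smallest: 93, 30, 14 bp.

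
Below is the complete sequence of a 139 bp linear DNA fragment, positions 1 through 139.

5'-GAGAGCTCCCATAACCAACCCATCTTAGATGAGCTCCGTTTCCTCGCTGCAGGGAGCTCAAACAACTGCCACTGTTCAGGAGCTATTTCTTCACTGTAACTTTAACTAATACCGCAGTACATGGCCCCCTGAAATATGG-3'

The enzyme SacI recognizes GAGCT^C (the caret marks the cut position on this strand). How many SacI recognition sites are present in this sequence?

GAGCTC occurs starting at positions 3, 31, 54.
SacI cuts at 3 sites.

3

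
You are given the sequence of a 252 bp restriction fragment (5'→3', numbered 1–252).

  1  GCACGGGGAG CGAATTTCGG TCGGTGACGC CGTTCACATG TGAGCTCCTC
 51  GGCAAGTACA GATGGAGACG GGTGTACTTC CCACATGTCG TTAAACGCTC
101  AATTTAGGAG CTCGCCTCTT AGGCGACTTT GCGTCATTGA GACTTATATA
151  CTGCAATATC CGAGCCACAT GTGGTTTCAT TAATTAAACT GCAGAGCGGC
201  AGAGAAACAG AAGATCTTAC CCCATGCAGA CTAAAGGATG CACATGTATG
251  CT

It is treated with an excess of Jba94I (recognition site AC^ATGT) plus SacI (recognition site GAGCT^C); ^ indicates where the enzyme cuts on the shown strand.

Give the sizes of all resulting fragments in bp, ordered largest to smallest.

75, 56, 38, 37, 28, 9, 9 bp

Jba94I sites (ACATGT) start at positions 36, 83, 167, 242.
Jba94I cuts after base 2 of each site, so after positions 37, 84, 168, 243.
SacI sites (GAGCTC) start at positions 42, 108.
SacI cuts after base 5 of each site (before the last base), so after positions 46, 112.
Combined cut positions: 37, 46, 84, 112, 168, 243.
Linear molecule, 6 cuts → 7 fragments:
  1–37 → 37 bp
  38–46 → 9 bp
  47–84 → 38 bp
  85–112 → 28 bp
  113–168 → 56 bp
  169–243 → 75 bp
  244–252 → 9 bp
Sorted largest to smallest: 75, 56, 38, 37, 28, 9, 9 bp.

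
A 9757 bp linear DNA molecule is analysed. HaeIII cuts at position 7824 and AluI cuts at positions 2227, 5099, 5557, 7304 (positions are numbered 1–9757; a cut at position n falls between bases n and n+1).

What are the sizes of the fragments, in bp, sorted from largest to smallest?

Combined cut positions (sorted): 2227, 5099, 5557, 7304, 7824.
Linear molecule, 5 cuts → 6 fragments:
  2227 − 0 = 2227 bp
  5099 − 2227 = 2872 bp
  5557 − 5099 = 458 bp
  7304 − 5557 = 1747 bp
  7824 − 7304 = 520 bp
  9757 − 7824 = 1933 bp
Sorted largest to smallest: 2872, 2227, 1933, 1747, 520, 458 bp.

2872, 2227, 1933, 1747, 520, 458 bp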